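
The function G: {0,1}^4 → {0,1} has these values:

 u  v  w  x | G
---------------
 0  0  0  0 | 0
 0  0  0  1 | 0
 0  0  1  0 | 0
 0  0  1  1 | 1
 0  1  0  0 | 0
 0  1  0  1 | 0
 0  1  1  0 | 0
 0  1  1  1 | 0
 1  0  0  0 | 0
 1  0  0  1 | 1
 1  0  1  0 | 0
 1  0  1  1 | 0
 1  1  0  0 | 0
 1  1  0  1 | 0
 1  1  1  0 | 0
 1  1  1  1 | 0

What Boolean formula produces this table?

The 1-rows are (0,0,1,1), (1,0,0,1). Each contributes one minterm — ¬u·¬v·w·x; u·¬v·¬w·x — and their disjunction is a sum-of-products form of G.

G(u, v, w, x) = (((~u & ~v) & w) & x) | (((u & ~v) & ~w) & x)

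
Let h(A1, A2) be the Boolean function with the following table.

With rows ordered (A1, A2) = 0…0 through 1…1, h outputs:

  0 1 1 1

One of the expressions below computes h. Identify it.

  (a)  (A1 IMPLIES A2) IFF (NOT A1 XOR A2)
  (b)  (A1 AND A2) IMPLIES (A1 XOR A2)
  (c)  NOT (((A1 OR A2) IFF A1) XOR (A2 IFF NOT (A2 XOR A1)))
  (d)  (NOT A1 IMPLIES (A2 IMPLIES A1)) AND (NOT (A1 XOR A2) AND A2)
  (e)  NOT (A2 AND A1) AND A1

(a): at (0,0) it gives 1, but h = 0 — eliminated.
(b): at (0,0) it gives 1, but h = 0 — eliminated.
(d): at (0,1) it gives 0, but h = 1 — eliminated.
(e): at (0,1) it gives 0, but h = 1 — eliminated.
Only (c) survives; checking it on all 4 rows confirms it matches h.

c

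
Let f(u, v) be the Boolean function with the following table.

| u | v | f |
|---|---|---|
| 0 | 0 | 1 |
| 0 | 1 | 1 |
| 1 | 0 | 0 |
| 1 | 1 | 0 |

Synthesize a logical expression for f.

The output is the negation of u.

f(u, v) = not u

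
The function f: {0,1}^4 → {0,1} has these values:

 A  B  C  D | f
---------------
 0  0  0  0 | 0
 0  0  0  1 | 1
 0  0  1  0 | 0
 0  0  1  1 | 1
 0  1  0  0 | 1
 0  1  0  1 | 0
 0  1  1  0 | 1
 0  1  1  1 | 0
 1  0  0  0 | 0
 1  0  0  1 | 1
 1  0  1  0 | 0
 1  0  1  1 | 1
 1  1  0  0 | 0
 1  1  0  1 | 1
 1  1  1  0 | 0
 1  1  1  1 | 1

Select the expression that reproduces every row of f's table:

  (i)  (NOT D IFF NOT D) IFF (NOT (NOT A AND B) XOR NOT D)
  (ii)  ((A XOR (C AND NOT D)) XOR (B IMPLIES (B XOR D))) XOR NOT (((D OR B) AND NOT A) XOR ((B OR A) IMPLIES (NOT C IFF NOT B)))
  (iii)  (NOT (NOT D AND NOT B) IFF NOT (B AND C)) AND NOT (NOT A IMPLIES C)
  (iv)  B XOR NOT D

i

(ii): at (0,0,0,0) it gives 1, but f = 0 — eliminated.
(iii): at (0,0,1,1) it gives 0, but f = 1 — eliminated.
(iv): at (0,0,0,0) it gives 1, but f = 0 — eliminated.
Only (i) survives; checking it on all 16 rows confirms it matches f.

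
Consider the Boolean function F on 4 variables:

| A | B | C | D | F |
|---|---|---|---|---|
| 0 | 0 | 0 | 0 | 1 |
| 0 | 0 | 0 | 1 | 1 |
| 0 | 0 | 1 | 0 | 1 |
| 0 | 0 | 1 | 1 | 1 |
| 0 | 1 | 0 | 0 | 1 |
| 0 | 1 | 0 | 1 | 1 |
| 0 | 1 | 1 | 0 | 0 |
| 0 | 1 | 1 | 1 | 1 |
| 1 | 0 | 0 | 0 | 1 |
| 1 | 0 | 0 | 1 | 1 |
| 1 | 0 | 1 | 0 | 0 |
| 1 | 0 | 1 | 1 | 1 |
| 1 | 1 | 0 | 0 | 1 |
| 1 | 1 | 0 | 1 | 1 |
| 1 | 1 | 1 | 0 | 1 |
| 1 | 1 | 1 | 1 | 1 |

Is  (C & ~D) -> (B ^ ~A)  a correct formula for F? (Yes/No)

Test each input against both F and the formula:
  A=0, B=0, C=0, D=0: formula gives 1, F = 1 ✓
  A=0, B=0, C=0, D=1: formula gives 1, F = 1 ✓
  A=0, B=0, C=1, D=0: formula gives 1, F = 1 ✓
  A=0, B=0, C=1, D=1: formula gives 1, F = 1 ✓
  …and likewise for the remaining 12 rows.
Every row agrees, so the formula is equivalent.

Yes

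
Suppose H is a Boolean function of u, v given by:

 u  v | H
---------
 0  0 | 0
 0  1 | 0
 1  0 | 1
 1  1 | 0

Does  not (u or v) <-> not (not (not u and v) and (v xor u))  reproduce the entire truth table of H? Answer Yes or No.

No

Evaluate not (u or v) <-> not (not (not u and v) and (v xor u)) on each row and compare to H:
  u=0, v=0: formula gives 1, but H = 0 ✗
Since they disagree at (0,0), the expression is not a correct formula for H.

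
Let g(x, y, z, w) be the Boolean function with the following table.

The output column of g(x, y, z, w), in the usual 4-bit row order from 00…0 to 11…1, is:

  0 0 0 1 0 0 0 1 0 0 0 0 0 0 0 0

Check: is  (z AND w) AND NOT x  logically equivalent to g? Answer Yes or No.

Check the formula against g row by row:
  x=0, y=0, z=0, w=0: formula gives 0, g = 0 ✓
  x=0, y=0, z=0, w=1: formula gives 0, g = 0 ✓
  x=0, y=0, z=1, w=0: formula gives 0, g = 0 ✓
  x=0, y=0, z=1, w=1: formula gives 1, g = 1 ✓
  … (the remaining 12 rows also agree.)
No disagreement on any input; they are logically equivalent.

Yes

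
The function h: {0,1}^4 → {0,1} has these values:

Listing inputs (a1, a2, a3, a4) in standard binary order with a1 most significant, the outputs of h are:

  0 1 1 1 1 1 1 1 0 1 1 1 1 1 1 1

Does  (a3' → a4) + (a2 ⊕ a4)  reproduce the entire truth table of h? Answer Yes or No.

Test each input against both h and the formula:
  a1=0, a2=0, a3=0, a4=0: formula gives 0, h = 0 ✓
  a1=0, a2=0, a3=0, a4=1: formula gives 1, h = 1 ✓
  a1=0, a2=0, a3=1, a4=0: formula gives 1, h = 1 ✓
  a1=0, a2=0, a3=1, a4=1: formula gives 1, h = 1 ✓
  …and likewise for the remaining 12 rows.
Every row agrees, so the formula is equivalent.

Yes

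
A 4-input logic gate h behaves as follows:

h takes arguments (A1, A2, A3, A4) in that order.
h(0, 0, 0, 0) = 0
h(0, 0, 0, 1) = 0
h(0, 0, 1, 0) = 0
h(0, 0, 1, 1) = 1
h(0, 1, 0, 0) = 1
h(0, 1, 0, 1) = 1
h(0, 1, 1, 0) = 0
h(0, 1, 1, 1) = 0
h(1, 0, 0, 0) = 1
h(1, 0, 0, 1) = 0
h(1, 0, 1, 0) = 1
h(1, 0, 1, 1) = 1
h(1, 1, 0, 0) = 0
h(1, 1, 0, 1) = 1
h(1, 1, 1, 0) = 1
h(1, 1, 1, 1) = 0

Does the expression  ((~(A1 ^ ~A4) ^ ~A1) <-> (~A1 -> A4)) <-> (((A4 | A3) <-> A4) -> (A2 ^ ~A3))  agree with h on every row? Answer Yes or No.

Check the formula against h row by row:
  A1=0, A2=0, A3=0, A4=0: formula gives 0, h = 0 ✓
  A1=0, A2=0, A3=0, A4=1: formula gives 0, h = 0 ✓
  A1=0, A2=0, A3=1, A4=0: formula gives 0, h = 0 ✓
  A1=0, A2=0, A3=1, A4=1: formula gives 1, h = 1 ✓
  …and likewise for the remaining 12 rows.
No disagreement on any input; they are logically equivalent.

Yes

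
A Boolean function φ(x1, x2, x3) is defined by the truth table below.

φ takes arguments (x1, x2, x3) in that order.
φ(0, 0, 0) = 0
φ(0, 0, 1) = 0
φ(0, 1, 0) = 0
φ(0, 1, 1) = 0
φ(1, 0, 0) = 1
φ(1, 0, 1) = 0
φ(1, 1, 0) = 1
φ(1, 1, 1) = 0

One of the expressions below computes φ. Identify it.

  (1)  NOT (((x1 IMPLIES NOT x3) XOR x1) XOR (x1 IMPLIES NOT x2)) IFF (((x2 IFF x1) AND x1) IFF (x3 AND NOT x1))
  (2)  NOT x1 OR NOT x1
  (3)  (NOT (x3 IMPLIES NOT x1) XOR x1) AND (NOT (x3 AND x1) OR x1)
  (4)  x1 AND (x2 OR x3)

3

(1): at (0,0,0) it gives 1, but φ = 0 — eliminated.
(2): at (0,0,0) it gives 1, but φ = 0 — eliminated.
(4): at (1,0,0) it gives 0, but φ = 1 — eliminated.
Only (3) survives; checking it on all 8 rows confirms it matches φ.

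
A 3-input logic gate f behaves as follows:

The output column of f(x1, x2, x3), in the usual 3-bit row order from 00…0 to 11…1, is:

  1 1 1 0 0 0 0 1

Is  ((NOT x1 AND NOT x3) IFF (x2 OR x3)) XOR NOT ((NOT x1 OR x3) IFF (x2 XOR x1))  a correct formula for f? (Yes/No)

Evaluate ((NOT x1 AND NOT x3) IFF (x2 OR x3)) XOR NOT ((NOT x1 OR x3) IFF (x2 XOR x1)) on each row and compare to f:
  x1=0, x2=0, x3=0: formula gives 1, f = 1 ✓
  x1=0, x2=0, x3=1: formula gives 1, f = 1 ✓
  x1=0, x2=1, x3=0: formula gives 1, f = 1 ✓
  x1=0, x2=1, x3=1: formula gives 0, f = 0 ✓
  x1=1, x2=0, x3=0: formula gives 0, f = 0 ✓
  … (the remaining 3 rows also agree.)
All 8 rows match — the expression computes f exactly.

Yes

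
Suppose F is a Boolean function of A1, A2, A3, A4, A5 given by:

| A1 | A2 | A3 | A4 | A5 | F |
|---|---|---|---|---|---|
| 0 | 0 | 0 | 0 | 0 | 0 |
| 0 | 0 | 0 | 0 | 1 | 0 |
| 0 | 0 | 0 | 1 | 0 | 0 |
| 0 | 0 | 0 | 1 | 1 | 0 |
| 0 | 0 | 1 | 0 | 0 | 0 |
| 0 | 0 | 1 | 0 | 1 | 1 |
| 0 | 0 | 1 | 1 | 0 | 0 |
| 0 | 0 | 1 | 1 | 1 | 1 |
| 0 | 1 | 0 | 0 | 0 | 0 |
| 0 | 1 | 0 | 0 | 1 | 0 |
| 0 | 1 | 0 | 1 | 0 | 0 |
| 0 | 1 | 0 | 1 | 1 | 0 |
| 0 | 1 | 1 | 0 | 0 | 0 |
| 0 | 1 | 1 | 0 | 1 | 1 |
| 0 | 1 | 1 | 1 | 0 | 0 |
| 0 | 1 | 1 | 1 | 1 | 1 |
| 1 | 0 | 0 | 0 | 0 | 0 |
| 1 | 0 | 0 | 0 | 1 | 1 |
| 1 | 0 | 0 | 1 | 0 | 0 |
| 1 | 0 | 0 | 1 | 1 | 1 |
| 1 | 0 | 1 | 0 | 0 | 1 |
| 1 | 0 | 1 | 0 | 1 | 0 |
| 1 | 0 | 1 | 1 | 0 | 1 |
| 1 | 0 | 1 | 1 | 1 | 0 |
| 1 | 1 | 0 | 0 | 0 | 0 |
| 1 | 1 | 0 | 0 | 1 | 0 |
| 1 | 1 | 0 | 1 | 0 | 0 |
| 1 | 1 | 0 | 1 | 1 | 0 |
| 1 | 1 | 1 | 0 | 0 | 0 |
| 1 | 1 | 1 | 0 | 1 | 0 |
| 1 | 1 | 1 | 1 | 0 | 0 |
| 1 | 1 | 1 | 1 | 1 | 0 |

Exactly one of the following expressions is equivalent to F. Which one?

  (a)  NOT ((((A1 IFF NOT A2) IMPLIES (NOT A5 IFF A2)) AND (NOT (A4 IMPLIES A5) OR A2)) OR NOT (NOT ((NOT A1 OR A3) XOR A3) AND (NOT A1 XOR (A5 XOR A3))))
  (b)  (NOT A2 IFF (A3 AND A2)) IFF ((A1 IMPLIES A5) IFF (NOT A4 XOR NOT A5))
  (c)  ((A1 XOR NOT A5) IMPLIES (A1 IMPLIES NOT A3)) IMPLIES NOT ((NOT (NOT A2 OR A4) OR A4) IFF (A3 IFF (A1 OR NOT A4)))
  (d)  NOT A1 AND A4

(b): at (0,0,0,0,0) it gives 1, but F = 0 — eliminated.
(c): at (0,0,1,0,0) it gives 1, but F = 0 — eliminated.
(d): at (0,0,0,1,0) it gives 1, but F = 0 — eliminated.
That leaves (a). Evaluating it on every row reproduces the table of F exactly.

a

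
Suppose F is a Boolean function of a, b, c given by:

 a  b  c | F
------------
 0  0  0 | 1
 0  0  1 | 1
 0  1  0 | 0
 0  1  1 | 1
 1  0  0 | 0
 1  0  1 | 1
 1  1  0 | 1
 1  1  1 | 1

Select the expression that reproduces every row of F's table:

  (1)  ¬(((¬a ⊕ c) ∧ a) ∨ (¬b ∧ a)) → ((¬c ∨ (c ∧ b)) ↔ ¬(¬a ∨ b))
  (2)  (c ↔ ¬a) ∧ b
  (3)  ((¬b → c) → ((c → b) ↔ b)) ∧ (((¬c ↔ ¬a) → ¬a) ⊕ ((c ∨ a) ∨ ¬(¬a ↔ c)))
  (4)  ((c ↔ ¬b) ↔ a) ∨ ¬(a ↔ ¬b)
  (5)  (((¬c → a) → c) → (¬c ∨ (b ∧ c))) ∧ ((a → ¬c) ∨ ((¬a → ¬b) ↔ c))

4

(1): at (0,0,0) it gives 0, but F = 1 — eliminated.
(2): at (0,0,0) it gives 0, but F = 1 — eliminated.
(3): at (0,0,0) it gives 0, but F = 1 — eliminated.
(5): at (0,0,1) it gives 0, but F = 1 — eliminated.
That leaves (4). Evaluating it on every row reproduces the table of F exactly.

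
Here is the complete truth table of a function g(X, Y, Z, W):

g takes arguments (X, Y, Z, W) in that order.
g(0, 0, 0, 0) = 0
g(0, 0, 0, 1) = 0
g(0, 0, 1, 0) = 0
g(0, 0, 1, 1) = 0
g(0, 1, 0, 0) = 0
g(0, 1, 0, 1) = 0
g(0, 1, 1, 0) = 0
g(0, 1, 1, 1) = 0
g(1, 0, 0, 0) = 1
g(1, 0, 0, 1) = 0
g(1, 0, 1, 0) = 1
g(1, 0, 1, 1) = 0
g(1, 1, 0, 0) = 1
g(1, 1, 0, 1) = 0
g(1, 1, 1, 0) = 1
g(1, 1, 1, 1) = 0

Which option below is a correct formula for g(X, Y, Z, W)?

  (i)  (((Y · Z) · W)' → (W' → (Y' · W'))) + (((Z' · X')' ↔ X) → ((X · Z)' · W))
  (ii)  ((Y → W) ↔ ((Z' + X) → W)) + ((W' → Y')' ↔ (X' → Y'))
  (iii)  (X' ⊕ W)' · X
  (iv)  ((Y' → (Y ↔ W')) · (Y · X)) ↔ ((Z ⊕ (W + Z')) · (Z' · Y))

(i): at (0,0,0,0) it gives 1, but g = 0 — eliminated.
(ii): at (0,0,0,1) it gives 1, but g = 0 — eliminated.
(iv): at (0,0,0,0) it gives 1, but g = 0 — eliminated.
Only (iii) survives; checking it on all 16 rows confirms it matches g.

iii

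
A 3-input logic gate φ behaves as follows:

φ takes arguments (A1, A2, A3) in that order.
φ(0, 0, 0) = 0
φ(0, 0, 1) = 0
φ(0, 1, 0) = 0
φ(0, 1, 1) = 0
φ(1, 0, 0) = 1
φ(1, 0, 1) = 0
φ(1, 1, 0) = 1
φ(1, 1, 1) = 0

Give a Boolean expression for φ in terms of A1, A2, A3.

Collect the rows where φ=1 — (1,0,0), (1,1,0) — and write one minterm per row: A1·¬A2·¬A3, A1·A2·¬A3. Their union (logical OR) reproduces the table exactly.

φ(A1, A2, A3) = ((A1 and not A2) and not A3) or ((A1 and A2) and not A3)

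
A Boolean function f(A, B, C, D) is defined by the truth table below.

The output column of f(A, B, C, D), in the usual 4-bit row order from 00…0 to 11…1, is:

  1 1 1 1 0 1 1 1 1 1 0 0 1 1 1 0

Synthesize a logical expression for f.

f(A, B, C, D) = ~((((((~A & B) & ~C) & ~D) | (((A & ~B) & C) & ~D)) | (((A & ~B) & C) & D)) | (((A & B) & C) & D))

f is 0 on only 4 rows — (0,1,0,0), (1,0,1,0), (1,0,1,1), (1,1,1,1). Writing each as a minterm (¬A·B·¬C·¬D, A·¬B·C·¬D, A·¬B·C·D, A·B·C·D) and OR-ing them characterizes exactly where f=0, so f is the negation of that disjunction.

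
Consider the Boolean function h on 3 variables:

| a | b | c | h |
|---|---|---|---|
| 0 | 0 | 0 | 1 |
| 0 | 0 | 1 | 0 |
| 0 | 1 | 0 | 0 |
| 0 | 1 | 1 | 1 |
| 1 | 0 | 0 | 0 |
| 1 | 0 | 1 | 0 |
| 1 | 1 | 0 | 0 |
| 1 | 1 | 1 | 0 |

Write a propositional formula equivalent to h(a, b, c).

h(a, b, c) = ((~a & ~b) & ~c) | ((~a & b) & c)

The 1-rows are (0,0,0), (0,1,1). Each contributes one minterm — ¬a·¬b·¬c; ¬a·b·c — and their disjunction is a sum-of-products form of h.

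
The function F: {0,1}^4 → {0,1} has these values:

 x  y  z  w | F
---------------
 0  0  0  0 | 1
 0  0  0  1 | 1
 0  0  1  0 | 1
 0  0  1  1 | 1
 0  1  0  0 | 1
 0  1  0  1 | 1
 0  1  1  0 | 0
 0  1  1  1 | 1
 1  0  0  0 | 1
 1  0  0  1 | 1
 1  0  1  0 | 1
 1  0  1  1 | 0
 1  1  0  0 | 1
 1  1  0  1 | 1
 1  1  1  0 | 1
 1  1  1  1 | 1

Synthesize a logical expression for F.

F(x, y, z, w) = NOT ((((NOT x AND y) AND z) AND NOT w) OR (((x AND NOT y) AND z) AND w))

There are just 2 zero rows: (0,1,1,0), (1,0,1,1). Their minterms are ¬x·y·z·¬w, x·¬y·z·w; the OR of those covers precisely the 0-outputs, and negating it yields F.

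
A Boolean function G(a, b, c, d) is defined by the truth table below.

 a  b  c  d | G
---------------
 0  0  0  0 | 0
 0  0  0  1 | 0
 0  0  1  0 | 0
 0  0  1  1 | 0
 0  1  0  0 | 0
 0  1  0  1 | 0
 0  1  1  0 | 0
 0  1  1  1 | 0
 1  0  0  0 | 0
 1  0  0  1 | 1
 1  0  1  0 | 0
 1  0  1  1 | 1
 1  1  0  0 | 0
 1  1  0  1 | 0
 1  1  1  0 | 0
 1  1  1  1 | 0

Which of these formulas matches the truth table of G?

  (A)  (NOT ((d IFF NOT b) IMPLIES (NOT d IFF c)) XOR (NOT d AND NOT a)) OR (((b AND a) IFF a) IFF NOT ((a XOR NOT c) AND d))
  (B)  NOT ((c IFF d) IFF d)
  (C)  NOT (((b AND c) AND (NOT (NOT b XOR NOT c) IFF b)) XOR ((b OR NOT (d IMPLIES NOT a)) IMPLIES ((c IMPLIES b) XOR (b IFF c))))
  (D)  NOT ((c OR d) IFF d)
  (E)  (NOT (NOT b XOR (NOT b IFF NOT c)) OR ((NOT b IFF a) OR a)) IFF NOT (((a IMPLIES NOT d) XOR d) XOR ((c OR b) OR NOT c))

C

(A) fails at (0,0,0,0): the formula yields 1, G is 0.
(B) fails at (0,0,0,0): the formula yields 1, G is 0.
(D) fails at (0,0,1,0): the formula yields 1, G is 0.
(E) fails at (0,0,0,0): the formula yields 1, G is 0.
(C) is the remaining candidate, and it agrees with G on all 16 inputs.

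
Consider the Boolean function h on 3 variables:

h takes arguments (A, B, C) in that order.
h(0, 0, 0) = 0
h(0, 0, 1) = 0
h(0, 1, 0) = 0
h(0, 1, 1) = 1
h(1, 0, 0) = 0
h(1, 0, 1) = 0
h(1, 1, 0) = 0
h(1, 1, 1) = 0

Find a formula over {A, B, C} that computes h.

Only row (0,1,1) gives 1. That row's minterm ¬A·B·C is h directly.

h(A, B, C) = (~A & B) & C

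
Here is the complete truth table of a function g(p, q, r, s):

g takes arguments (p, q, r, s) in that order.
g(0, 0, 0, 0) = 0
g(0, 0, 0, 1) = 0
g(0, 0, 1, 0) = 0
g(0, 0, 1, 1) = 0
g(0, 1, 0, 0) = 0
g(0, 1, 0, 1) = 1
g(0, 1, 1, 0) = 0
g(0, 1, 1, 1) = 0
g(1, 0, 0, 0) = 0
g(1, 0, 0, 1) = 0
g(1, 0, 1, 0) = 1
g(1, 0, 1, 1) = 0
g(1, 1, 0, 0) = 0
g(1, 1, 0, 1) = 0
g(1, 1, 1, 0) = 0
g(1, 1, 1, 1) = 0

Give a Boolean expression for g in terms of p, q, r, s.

g=1 on 2 inputs: (0,1,0,1), (1,0,1,0). Reading each as a conjunction of literals (¬p·q·¬r·s, p·¬q·r·¬s) and taking the OR gives the canonical DNF.

g(p, q, r, s) = (((~p & q) & ~r) & s) | (((p & ~q) & r) & ~s)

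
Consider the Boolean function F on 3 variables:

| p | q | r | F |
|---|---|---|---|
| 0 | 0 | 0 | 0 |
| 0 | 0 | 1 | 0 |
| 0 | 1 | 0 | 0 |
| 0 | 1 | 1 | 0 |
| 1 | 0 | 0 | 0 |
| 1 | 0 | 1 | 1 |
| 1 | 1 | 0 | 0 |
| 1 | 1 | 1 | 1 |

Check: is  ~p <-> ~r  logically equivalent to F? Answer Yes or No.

No

Check the formula against F row by row:
  p=0, q=0, r=0: formula gives 1, but F = 0 ✗
Row (0,0,0) is a counterexample, so the formula is not equivalent to F.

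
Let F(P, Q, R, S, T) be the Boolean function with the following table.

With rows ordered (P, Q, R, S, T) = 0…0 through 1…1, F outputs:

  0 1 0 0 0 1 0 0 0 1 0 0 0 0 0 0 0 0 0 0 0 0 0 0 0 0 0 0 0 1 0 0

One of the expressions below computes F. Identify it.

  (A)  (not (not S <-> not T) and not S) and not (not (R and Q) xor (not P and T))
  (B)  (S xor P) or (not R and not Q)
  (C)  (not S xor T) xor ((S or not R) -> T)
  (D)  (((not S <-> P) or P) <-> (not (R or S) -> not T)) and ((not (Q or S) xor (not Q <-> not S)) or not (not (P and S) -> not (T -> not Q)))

(B) fails at (0,0,0,0,0): the formula yields 1, F is 0.
(C) fails at (0,0,0,0,0): the formula yields 1, F is 0.
(D) fails at (0,0,0,1,0): the formula yields 1, F is 0.
That leaves (A). Evaluating it on every row reproduces the table of F exactly.

A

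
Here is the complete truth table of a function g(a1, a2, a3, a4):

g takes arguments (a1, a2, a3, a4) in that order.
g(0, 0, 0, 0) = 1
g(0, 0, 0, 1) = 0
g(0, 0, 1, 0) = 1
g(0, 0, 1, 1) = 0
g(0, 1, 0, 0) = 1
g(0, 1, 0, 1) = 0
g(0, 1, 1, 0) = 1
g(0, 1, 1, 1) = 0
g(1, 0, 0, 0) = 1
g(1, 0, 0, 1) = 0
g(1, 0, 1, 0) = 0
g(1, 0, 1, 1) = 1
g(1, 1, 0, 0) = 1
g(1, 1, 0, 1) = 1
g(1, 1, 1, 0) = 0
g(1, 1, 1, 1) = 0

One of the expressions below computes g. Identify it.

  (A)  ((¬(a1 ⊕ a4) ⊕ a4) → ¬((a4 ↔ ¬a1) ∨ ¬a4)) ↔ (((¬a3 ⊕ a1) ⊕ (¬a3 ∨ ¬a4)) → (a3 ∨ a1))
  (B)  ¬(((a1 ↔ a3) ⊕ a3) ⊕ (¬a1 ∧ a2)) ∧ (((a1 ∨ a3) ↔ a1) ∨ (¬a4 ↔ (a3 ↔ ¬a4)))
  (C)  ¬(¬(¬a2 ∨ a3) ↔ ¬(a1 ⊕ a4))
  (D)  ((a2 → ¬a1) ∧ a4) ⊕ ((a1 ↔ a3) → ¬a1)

(A) disagrees with g on (0,0,0,0) (formula → 0, table → 1); rule it out.
(B) disagrees with g on (0,0,0,0) (formula → 0, table → 1); rule it out.
(C) disagrees with g on (0,1,0,0) (formula → 0, table → 1); rule it out.
That leaves (D). Evaluating it on every row reproduces the table of g exactly.

D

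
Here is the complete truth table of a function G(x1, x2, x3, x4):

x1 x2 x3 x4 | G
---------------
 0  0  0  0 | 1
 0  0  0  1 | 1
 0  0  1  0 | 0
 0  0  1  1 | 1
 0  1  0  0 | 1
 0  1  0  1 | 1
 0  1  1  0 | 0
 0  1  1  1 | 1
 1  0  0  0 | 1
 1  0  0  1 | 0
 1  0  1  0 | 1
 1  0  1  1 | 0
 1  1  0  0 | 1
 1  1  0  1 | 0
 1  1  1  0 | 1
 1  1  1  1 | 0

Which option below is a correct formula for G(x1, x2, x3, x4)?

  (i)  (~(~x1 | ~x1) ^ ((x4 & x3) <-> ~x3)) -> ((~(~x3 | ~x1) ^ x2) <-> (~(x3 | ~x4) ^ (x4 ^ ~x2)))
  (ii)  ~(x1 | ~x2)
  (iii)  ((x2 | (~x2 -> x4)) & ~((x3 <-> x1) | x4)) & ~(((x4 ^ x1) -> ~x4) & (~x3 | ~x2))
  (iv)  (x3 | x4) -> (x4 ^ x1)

iv

(i) fails at (1,0,0,0): the formula yields 0, G is 1.
(ii) fails at (0,0,0,0): the formula yields 0, G is 1.
(iii) fails at (0,0,0,0): the formula yields 0, G is 1.
That leaves (iv). Evaluating it on every row reproduces the table of G exactly.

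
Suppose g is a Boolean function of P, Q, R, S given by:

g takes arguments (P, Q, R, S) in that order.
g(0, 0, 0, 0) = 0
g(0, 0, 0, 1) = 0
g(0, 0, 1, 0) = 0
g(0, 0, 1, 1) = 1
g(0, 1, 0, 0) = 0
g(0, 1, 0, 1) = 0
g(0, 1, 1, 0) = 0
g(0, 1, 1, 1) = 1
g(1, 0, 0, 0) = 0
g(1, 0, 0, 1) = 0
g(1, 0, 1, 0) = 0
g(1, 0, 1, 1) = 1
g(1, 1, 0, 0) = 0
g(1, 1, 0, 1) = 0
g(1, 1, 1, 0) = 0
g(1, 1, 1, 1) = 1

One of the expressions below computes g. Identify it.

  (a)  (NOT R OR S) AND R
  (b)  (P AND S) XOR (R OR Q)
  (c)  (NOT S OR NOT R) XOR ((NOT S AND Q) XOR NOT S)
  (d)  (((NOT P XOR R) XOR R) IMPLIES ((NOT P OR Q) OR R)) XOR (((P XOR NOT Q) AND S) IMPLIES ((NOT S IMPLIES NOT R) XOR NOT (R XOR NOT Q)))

(b) disagrees with g on (0,0,1,0) (formula → 1, table → 0); rule it out.
(c) disagrees with g on (0,0,0,1) (formula → 1, table → 0); rule it out.
(d) disagrees with g on (0,1,1,1) (formula → 0, table → 1); rule it out.
That leaves (a). Evaluating it on every row reproduces the table of g exactly.

a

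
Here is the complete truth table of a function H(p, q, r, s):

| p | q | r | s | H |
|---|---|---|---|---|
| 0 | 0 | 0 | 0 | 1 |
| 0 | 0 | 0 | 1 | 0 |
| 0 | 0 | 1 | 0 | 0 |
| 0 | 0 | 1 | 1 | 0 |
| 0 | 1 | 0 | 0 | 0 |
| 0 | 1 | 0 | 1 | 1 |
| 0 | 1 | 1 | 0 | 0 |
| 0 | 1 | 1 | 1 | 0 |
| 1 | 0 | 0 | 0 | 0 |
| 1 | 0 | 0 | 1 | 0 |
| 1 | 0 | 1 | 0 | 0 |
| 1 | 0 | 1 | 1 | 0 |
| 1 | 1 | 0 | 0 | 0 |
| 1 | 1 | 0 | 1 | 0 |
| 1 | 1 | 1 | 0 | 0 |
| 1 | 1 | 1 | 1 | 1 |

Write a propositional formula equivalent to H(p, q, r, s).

H=1 on 3 inputs: (0,0,0,0), (0,1,0,1), (1,1,1,1). Reading each as a conjunction of literals (¬p·¬q·¬r·¬s, ¬p·q·¬r·s, p·q·r·s) and taking the OR gives the canonical DNF.

H(p, q, r, s) = ((((~p & ~q) & ~r) & ~s) | (((~p & q) & ~r) & s)) | (((p & q) & r) & s)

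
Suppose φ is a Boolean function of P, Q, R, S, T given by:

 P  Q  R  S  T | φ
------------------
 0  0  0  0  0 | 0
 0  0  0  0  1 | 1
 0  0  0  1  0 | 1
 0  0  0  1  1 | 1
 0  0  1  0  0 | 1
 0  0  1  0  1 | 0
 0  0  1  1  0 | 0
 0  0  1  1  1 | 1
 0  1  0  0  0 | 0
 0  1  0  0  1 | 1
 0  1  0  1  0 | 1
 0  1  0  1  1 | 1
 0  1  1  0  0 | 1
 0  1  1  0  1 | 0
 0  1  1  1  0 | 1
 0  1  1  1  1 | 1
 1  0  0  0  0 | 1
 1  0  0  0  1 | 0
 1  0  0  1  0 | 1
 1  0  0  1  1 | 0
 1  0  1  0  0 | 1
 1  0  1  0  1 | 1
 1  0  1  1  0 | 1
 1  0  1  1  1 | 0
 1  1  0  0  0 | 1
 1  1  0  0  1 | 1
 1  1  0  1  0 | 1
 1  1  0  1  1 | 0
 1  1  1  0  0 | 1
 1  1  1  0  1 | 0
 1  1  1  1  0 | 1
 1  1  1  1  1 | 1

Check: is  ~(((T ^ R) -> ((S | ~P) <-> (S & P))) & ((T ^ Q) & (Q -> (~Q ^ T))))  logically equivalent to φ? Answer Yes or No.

Evaluate ~(((T ^ R) -> ((S | ~P) <-> (S & P))) & ((T ^ Q) & (Q -> (~Q ^ T)))) on each row and compare to φ:
  P=0, Q=0, R=0, S=0, T=0: formula gives 1, but φ = 0 ✗
Row (0,0,0,0,0) is a counterexample, so the formula is not equivalent to φ.

No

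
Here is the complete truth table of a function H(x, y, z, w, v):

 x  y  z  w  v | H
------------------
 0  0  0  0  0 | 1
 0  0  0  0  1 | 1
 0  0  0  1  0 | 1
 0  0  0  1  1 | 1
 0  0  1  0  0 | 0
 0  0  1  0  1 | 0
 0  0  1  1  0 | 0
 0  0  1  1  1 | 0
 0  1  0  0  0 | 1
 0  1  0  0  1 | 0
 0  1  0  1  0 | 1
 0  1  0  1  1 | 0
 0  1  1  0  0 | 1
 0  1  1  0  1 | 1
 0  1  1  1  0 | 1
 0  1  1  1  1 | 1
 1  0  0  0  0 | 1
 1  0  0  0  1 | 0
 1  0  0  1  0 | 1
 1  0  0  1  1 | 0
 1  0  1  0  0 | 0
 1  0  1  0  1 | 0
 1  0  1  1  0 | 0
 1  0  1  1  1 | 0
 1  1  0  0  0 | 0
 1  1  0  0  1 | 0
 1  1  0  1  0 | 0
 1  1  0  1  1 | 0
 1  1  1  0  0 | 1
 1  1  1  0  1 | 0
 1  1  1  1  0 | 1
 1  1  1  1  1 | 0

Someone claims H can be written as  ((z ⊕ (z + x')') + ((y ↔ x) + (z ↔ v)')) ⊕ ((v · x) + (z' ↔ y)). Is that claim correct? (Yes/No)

Test each input against both H and the formula:
  x=0, y=0, z=0, w=0, v=0: formula gives 1, H = 1 ✓
  x=0, y=0, z=0, w=0, v=1: formula gives 1, H = 1 ✓
  x=0, y=0, z=0, w=1, v=0: formula gives 1, H = 1 ✓
  x=0, y=0, z=0, w=1, v=1: formula gives 1, H = 1 ✓
  … (the remaining 28 rows also agree.)
All 32 rows match — the expression computes H exactly.

Yes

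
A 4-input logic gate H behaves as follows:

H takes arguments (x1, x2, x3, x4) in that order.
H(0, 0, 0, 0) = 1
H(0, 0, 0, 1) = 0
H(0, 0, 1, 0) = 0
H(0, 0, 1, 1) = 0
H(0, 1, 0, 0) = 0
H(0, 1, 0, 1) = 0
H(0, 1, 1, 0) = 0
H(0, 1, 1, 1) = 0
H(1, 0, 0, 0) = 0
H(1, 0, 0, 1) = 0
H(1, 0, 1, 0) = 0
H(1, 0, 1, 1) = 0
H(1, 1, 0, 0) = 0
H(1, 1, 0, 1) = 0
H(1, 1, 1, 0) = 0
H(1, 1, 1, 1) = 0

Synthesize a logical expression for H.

The output is 1 only when every input is 0 — NOR of all inputs.

H(x1, x2, x3, x4) = ~(((x1 | x2) | x3) | x4)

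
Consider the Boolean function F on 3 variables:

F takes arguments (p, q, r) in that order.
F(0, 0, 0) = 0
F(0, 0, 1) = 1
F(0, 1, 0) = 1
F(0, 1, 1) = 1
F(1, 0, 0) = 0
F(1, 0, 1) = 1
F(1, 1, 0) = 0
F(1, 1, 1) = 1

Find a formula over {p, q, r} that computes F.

F is 0 on only 3 rows — (0,0,0), (1,0,0), (1,1,0). Writing each as a minterm (¬p·¬q·¬r, p·¬q·¬r, p·q·¬r) and OR-ing them characterizes exactly where F=0, so F is the negation of that disjunction.

F(p, q, r) = ¬((((¬p ∧ ¬q) ∧ ¬r) ∨ ((p ∧ ¬q) ∧ ¬r)) ∨ ((p ∧ q) ∧ ¬r))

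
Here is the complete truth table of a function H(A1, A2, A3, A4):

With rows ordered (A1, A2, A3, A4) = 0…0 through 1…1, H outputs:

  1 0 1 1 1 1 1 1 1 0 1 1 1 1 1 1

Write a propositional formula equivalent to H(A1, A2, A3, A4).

H is 0 on only 2 rows — (0,0,0,1), (1,0,0,1). Writing each as a minterm (¬A1·¬A2·¬A3·A4, A1·¬A2·¬A3·A4) and OR-ing them characterizes exactly where H=0, so H is the negation of that disjunction.

H(A1, A2, A3, A4) = not ((((not A1 and not A2) and not A3) and A4) or (((A1 and not A2) and not A3) and A4))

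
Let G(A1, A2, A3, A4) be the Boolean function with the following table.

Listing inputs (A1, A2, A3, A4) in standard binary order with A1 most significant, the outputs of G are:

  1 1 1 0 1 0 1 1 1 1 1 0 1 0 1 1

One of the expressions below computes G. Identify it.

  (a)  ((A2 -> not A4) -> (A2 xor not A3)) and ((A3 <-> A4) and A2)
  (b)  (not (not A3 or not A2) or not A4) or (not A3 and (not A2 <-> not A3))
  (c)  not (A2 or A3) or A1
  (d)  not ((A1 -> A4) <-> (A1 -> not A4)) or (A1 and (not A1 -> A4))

(a) disagrees with G on (0,0,0,0) (formula → 0, table → 1); rule it out.
(c) disagrees with G on (0,0,1,0) (formula → 0, table → 1); rule it out.
(d) disagrees with G on (0,0,0,0) (formula → 0, table → 1); rule it out.
Only (b) survives; checking it on all 16 rows confirms it matches G.

b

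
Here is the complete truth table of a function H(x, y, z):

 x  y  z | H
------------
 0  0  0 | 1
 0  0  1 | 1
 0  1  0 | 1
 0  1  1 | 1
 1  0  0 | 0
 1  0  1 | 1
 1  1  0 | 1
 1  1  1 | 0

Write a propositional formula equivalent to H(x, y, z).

The 0-rows are (1,0,0), (1,1,1). Take each as a conjunction (x·¬y·¬z, x·y·z), form their disjunction, and complement — that gives a formula that is 1 everywhere H is.

H(x, y, z) = ¬(((x ∧ ¬y) ∧ ¬z) ∨ ((x ∧ y) ∧ z))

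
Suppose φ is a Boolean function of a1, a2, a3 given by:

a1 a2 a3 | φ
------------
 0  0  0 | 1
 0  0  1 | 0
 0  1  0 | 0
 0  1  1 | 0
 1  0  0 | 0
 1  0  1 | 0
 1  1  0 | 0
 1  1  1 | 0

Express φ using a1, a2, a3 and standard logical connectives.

φ(a1, a2, a3) = NOT ((a1 OR a2) OR a3)

The output is 1 only when every input is 0 — NOR of all inputs.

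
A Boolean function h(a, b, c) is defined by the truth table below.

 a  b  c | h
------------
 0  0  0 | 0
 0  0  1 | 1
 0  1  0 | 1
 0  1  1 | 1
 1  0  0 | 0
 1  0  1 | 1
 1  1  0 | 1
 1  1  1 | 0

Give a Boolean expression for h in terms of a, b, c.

h(a, b, c) = ~((((~a & ~b) & ~c) | ((a & ~b) & ~c)) | ((a & b) & c))

There are just 3 zero rows: (0,0,0), (1,0,0), (1,1,1). Their minterms are ¬a·¬b·¬c, a·¬b·¬c, a·b·c; the OR of those covers precisely the 0-outputs, and negating it yields h.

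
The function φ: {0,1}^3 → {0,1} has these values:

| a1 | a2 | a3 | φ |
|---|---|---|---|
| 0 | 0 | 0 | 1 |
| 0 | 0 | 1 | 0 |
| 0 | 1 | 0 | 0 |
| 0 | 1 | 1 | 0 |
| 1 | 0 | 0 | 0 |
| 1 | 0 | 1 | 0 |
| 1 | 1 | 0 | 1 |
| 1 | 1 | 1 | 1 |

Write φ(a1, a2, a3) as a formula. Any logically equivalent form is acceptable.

The 1-rows are (0,0,0), (1,1,0), (1,1,1). Each contributes one minterm — ¬a1·¬a2·¬a3; a1·a2·¬a3; a1·a2·a3 — and their disjunction is a sum-of-products form of φ.

φ(a1, a2, a3) = (((not a1 and not a2) and not a3) or ((a1 and a2) and not a3)) or ((a1 and a2) and a3)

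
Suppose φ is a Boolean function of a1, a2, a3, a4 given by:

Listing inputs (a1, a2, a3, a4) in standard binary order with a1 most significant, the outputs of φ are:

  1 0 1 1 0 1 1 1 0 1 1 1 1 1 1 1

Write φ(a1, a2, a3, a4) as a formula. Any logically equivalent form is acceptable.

φ(a1, a2, a3, a4) = ~(((((~a1 & ~a2) & ~a3) & a4) | (((~a1 & a2) & ~a3) & ~a4)) | (((a1 & ~a2) & ~a3) & ~a4))

There are just 3 zero rows: (0,0,0,1), (0,1,0,0), (1,0,0,0). Their minterms are ¬a1·¬a2·¬a3·a4, ¬a1·a2·¬a3·¬a4, a1·¬a2·¬a3·¬a4; the OR of those covers precisely the 0-outputs, and negating it yields φ.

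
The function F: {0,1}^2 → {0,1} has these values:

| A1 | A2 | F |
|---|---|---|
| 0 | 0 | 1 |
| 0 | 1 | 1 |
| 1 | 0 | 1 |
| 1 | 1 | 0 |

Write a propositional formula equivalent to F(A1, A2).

The output is 0 only when every input is 1 — NAND of all inputs.

F(A1, A2) = ¬(A1 ∧ A2)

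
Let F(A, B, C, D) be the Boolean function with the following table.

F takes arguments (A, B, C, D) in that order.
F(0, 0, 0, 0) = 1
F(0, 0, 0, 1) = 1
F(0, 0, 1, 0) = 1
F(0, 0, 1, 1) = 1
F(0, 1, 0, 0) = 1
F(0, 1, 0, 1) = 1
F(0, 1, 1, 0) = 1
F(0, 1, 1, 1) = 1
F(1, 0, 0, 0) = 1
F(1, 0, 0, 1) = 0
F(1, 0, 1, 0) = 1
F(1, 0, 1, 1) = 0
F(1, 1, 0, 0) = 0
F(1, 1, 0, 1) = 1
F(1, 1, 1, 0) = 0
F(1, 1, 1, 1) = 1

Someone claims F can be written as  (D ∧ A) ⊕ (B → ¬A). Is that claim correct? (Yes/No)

Check the formula against F row by row:
  A=0, B=0, C=0, D=0: formula gives 1, F = 1 ✓
  A=0, B=0, C=0, D=1: formula gives 1, F = 1 ✓
  A=0, B=0, C=1, D=0: formula gives 1, F = 1 ✓
  A=0, B=0, C=1, D=1: formula gives 1, F = 1 ✓
  … (the remaining 12 rows also agree.)
All 16 rows match — the expression computes F exactly.

Yes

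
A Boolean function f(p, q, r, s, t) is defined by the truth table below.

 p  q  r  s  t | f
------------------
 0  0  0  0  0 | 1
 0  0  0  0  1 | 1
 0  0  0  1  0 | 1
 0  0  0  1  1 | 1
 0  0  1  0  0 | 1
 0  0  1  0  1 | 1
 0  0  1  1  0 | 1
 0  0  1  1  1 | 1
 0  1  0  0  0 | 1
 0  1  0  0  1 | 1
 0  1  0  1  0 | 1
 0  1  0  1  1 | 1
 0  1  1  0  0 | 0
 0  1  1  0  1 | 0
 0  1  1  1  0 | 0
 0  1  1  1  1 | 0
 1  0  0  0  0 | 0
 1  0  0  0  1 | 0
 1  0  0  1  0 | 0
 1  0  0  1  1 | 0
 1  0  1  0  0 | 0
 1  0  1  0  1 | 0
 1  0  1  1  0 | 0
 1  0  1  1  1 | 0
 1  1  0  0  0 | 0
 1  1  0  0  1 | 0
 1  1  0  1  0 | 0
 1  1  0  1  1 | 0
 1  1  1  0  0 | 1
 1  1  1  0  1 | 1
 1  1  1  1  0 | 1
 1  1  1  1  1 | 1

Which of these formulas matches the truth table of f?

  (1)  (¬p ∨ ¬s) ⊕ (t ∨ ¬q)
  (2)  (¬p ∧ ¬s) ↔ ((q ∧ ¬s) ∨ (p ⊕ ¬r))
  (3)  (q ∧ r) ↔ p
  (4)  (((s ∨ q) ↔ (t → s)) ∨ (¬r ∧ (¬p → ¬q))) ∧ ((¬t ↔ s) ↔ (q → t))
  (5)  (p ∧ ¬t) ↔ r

3

(1) fails at (0,0,0,0,0): the formula yields 0, f is 1.
(2) fails at (0,0,0,1,0): the formula yields 0, f is 1.
(4) fails at (0,0,0,0,0): the formula yields 0, f is 1.
(5) fails at (0,0,1,0,0): the formula yields 0, f is 1.
That leaves (3). Evaluating it on every row reproduces the table of f exactly.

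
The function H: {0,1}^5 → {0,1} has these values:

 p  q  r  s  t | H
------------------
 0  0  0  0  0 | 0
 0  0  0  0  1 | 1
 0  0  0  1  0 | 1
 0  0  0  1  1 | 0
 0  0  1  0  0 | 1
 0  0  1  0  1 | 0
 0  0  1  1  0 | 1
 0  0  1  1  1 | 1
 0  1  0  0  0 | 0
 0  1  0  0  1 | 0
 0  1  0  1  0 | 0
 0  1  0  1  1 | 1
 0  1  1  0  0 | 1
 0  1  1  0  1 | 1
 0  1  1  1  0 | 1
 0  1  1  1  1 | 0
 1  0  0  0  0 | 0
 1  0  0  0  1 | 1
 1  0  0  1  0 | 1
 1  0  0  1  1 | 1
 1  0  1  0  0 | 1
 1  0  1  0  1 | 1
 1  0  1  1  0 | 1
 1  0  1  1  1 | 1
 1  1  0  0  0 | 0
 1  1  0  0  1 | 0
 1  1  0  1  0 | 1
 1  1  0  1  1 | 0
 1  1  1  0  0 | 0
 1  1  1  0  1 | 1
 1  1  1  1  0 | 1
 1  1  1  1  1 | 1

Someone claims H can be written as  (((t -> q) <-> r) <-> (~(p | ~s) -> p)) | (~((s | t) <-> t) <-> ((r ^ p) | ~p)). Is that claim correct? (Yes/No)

Test each input against both H and the formula:
  p=0, q=0, r=0, s=0, t=0: formula gives 0, H = 0 ✓
  p=0, q=0, r=0, s=0, t=1: formula gives 1, H = 1 ✓
  p=0, q=0, r=0, s=1, t=0: formula gives 1, H = 1 ✓
  p=0, q=0, r=0, s=1, t=1: formula gives 0, H = 0 ✓
  …
  p=0, q=1, r=0, s=1, t=0: formula gives 1, but H = 0 ✗
Since they disagree at (0,1,0,1,0), the expression is not a correct formula for H.

No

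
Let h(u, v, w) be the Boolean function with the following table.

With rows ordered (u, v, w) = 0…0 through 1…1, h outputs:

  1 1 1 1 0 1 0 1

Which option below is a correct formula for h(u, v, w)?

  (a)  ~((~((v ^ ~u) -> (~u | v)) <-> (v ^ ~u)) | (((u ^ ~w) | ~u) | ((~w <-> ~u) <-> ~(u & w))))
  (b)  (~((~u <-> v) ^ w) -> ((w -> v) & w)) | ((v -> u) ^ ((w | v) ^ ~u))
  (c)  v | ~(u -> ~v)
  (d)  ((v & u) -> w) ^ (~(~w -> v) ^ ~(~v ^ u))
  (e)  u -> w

e

(a) disagrees with h on (0,0,0) (formula → 0, table → 1); rule it out.
(b) disagrees with h on (0,0,0) (formula → 0, table → 1); rule it out.
(c) disagrees with h on (0,0,0) (formula → 0, table → 1); rule it out.
(d) disagrees with h on (0,0,0) (formula → 0, table → 1); rule it out.
Only (e) survives; checking it on all 8 rows confirms it matches h.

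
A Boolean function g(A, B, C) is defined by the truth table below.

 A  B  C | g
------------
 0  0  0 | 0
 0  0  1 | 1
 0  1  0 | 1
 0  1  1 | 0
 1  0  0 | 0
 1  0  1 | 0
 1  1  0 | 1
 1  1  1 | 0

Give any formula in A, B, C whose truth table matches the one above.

g(A, B, C) = (((not A and not B) and C) or ((not A and B) and not C)) or ((A and B) and not C)

The 1-rows are (0,0,1), (0,1,0), (1,1,0). Each contributes one minterm — ¬A·¬B·C; ¬A·B·¬C; A·B·¬C — and their disjunction is a sum-of-products form of g.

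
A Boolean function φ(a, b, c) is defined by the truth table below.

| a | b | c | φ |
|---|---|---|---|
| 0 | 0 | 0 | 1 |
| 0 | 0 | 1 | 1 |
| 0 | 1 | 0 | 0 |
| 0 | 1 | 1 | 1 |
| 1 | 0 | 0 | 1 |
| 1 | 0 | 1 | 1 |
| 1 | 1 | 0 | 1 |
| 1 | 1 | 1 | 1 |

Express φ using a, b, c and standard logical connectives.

φ is 0 on exactly one input, (0,1,0), whose minterm is ¬a·b·¬c. So φ is the negation of that single conjunction.

φ(a, b, c) = ~((~a & b) & ~c)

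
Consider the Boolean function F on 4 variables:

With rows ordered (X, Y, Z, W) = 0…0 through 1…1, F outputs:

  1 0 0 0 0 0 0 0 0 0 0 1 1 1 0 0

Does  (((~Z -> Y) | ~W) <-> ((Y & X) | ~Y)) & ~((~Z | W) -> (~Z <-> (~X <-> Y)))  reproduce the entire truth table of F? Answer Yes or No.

Check the formula against F row by row:
  X=0, Y=0, Z=0, W=0: formula gives 1, F = 1 ✓
  X=0, Y=0, Z=0, W=1: formula gives 0, F = 0 ✓
  X=0, Y=0, Z=1, W=0: formula gives 0, F = 0 ✓
  X=0, Y=0, Z=1, W=1: formula gives 0, F = 0 ✓
  … (the remaining 12 rows also agree.)
All 16 rows match — the expression computes F exactly.

Yes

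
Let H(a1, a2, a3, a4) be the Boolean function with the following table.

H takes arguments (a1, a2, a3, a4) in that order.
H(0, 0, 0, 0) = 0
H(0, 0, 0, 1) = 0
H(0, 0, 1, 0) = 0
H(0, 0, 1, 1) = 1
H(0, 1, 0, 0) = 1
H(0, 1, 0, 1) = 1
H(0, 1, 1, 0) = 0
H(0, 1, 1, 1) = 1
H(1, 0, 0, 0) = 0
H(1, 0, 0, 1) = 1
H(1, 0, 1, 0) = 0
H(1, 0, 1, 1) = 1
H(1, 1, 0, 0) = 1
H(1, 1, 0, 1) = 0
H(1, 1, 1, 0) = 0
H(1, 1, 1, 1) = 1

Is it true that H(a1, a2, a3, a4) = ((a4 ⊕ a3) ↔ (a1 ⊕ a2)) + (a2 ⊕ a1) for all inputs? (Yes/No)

No

Evaluate ((a4 ⊕ a3) ↔ (a1 ⊕ a2)) + (a2 ⊕ a1) on each row and compare to H:
  a1=0, a2=0, a3=0, a4=0: formula gives 1, but H = 0 ✗
Since they disagree at (0,0,0,0), the expression is not a correct formula for H.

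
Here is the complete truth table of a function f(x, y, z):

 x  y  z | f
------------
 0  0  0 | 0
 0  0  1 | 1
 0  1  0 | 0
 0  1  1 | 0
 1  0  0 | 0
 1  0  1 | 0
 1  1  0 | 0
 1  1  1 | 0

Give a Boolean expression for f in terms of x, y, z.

f is 1 on exactly one input, (0,0,1), whose minterm is ¬x·¬y·z. So f is just that conjunction.

f(x, y, z) = (x' · y') · z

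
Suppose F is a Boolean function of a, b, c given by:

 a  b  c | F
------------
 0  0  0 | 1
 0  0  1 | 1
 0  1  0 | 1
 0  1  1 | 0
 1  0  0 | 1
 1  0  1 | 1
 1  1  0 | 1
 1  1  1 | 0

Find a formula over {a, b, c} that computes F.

F(a, b, c) = ~(((~a & b) & c) | ((a & b) & c))

The 0-rows are (0,1,1), (1,1,1). Take each as a conjunction (¬a·b·c, a·b·c), form their disjunction, and complement — that gives a formula that is 1 everywhere F is.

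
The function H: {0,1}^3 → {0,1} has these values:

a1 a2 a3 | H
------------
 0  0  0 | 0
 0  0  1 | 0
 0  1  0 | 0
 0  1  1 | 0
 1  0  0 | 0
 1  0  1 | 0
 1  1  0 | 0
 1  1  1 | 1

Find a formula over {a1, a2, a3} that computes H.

H(a1, a2, a3) = (a1 AND a2) AND a3

The output is 1 only when every input is 1 — the AND of all inputs.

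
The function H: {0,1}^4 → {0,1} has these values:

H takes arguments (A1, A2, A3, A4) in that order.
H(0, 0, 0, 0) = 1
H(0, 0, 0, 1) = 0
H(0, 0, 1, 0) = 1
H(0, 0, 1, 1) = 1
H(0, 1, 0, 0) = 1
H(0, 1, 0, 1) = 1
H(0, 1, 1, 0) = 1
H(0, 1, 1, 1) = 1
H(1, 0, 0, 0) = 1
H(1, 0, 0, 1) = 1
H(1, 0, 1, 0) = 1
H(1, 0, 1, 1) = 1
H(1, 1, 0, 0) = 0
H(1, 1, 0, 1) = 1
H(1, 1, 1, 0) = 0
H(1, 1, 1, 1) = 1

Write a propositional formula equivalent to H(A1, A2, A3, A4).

H is 0 on only 3 rows — (0,0,0,1), (1,1,0,0), (1,1,1,0). Writing each as a minterm (¬A1·¬A2·¬A3·A4, A1·A2·¬A3·¬A4, A1·A2·A3·¬A4) and OR-ing them characterizes exactly where H=0, so H is the negation of that disjunction.

H(A1, A2, A3, A4) = not (((((not A1 and not A2) and not A3) and A4) or (((A1 and A2) and not A3) and not A4)) or (((A1 and A2) and A3) and not A4))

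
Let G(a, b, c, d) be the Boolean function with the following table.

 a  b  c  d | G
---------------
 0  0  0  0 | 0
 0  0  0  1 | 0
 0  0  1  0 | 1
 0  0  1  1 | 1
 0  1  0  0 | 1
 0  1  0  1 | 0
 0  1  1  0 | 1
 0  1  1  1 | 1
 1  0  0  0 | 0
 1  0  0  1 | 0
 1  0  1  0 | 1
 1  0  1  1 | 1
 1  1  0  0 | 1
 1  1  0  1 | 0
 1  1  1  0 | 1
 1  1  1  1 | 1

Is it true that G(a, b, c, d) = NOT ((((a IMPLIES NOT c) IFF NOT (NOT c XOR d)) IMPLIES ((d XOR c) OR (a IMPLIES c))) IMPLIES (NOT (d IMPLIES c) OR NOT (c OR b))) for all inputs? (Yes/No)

Check the formula against G row by row:
  a=0, b=0, c=0, d=0: formula gives 0, G = 0 ✓
  a=0, b=0, c=0, d=1: formula gives 0, G = 0 ✓
  a=0, b=0, c=1, d=0: formula gives 1, G = 1 ✓
  a=0, b=0, c=1, d=1: formula gives 1, G = 1 ✓
  …and likewise for the remaining 12 rows.
Every row agrees, so the formula is equivalent.

Yes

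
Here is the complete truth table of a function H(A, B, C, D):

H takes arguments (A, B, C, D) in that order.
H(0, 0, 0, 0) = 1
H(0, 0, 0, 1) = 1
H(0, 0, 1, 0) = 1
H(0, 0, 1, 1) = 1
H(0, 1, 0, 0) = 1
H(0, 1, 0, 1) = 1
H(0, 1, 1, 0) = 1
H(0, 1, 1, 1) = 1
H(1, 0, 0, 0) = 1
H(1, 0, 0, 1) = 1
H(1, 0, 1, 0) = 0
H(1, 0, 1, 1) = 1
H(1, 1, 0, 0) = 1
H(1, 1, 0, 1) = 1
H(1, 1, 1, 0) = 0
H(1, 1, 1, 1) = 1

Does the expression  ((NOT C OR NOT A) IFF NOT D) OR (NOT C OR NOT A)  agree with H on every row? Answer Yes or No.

Yes

Check the formula against H row by row:
  A=0, B=0, C=0, D=0: formula gives 1, H = 1 ✓
  A=0, B=0, C=0, D=1: formula gives 1, H = 1 ✓
  A=0, B=0, C=1, D=0: formula gives 1, H = 1 ✓
  A=0, B=0, C=1, D=1: formula gives 1, H = 1 ✓
  … (the remaining 12 rows also agree.)
No disagreement on any input; they are logically equivalent.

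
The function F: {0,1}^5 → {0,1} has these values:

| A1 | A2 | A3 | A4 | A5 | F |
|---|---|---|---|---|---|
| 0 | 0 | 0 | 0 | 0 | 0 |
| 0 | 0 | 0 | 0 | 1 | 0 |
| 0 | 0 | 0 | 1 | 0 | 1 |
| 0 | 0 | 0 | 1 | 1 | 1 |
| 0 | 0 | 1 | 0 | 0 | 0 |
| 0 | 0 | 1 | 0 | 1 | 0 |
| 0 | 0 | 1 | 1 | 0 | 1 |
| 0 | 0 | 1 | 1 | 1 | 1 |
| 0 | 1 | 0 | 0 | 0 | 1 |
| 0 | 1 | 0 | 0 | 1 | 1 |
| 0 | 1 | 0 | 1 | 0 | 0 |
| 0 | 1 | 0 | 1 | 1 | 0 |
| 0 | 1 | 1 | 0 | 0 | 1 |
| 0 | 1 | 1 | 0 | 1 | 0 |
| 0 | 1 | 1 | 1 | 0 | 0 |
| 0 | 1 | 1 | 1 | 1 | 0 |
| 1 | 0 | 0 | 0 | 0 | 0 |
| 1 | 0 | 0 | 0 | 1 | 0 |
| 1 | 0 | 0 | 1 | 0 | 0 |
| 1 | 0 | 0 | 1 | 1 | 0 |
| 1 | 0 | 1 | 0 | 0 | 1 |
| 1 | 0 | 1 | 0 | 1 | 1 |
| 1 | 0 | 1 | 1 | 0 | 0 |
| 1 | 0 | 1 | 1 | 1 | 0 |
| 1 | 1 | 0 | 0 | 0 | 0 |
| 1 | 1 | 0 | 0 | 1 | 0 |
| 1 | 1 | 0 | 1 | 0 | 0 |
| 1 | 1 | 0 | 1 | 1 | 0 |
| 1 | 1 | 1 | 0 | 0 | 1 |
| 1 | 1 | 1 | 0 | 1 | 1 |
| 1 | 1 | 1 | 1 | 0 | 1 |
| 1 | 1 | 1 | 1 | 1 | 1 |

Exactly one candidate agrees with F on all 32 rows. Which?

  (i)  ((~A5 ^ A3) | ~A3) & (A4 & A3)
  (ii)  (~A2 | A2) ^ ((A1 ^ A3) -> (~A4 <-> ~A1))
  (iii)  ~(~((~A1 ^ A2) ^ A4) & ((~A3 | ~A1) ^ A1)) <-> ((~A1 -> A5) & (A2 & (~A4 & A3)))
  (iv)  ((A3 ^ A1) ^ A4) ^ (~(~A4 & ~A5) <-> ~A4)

iii

(i) disagrees with F on (0,0,0,1,0) (formula → 0, table → 1); rule it out.
(ii) disagrees with F on (0,0,0,1,0) (formula → 0, table → 1); rule it out.
(iv) disagrees with F on (0,0,0,0,1) (formula → 1, table → 0); rule it out.
Only (iii) survives; checking it on all 32 rows confirms it matches F.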